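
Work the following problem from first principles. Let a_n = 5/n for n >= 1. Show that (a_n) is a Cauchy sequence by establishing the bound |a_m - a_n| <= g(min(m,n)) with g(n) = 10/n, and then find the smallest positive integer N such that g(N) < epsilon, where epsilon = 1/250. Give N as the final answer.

For any m, n >= 1, by the triangle inequality:
|a_m - a_n| = |5/m - 5/n| <= 5*1/m + 5*1/n <= 10/min(m,n).
So g(n) = 10/n bounds the Cauchy difference. Since g(n) -> 0, (a_n) is Cauchy.
Now solve g(N) < 1/250: 10/N < 1/250 <=> N > 10 / (1/250) = 2500.
The smallest integer strictly greater than 2500 is N = 2501.
Check: g(2501) = 10/2501 = 10/2501 < 1/250; g(2500) = 1/250 >= 1/250. So N = 2501.

2501


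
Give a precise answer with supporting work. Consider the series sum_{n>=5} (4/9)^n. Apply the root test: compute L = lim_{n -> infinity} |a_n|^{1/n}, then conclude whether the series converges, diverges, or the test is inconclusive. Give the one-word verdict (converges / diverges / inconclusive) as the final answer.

Let a_n denote the general term. Form |a_n|^(1/n) and simplify:
|a_n|^(1/n) = 4/9
Take the limit as n -> infinity: L = 4/9.
Since L = 4/9 < 1, the root test implies convergence.

converges


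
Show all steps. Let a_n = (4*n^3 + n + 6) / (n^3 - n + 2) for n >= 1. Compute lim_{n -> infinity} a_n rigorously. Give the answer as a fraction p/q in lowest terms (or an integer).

Divide numerator and denominator by n^3, the highest power:
numerator / n^3 = 4 + n^(-2) + 6/n^3
denominator / n^3 = 1 - 1/n^2 + 2/n^3
As n -> infinity, all terms of the form c/n^k (k >= 1) tend to 0.
So numerator / n^3 -> 4 and denominator / n^3 -> 1.
Therefore lim a_n = 4.

4


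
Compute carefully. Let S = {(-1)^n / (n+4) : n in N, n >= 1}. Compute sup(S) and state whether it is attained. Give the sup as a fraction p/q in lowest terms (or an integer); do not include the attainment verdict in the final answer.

Analysis:
- Values: -1/5, 1/6, -1/7, 1/8, -1/9, ...
- Positive terms (even n): 1/(2+4), 1/(4+4), ... decreasing -> max = 1/6 (n=2).
- Negative terms (odd n): -1/(1+4), -1/(3+4), ... increasing -> min = -1/5 (n=1).
- So sup = 1/6 (attained at n=2); inf = -1/5 (attained at n=1).
Conclusion: sup(S) = 1/6, attained in S.

1/6


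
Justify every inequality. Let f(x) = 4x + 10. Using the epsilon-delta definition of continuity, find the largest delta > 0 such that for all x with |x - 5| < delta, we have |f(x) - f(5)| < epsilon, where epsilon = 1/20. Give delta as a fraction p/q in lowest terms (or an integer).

We compute f(5) = 4*(5) + 10 = 30.
|f(x) - f(5)| = |4x + 10 - (30)| = |4(x - 5)| = 4|x - 5|.
We need 4|x - 5| < 1/20, i.e. |x - 5| < 1/20 / 4 = 1/80.
So any delta <= 1/80 works. Conversely, if delta > 1/80, then x = 5 + 1/80 satisfies |x - 5| = 1/80 < delta but |f(x) - f(5)| = 4 * 1/80 = 1/20, which is not < 1/20; so no larger delta works.
Hence the largest such delta is 1/80.

1/80


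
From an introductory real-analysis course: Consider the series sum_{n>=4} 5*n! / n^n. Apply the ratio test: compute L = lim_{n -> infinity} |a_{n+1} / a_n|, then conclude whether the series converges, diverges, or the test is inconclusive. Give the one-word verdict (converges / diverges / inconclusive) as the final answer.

Let a_n denote the general term. Form the ratio a_{n+1}/a_n and simplify:
a_{n+1}/a_n = (n/(n + 1))^n
Take the limit as n -> infinity: L = exp(-1).
Since L = exp(-1) < 1, the ratio test implies the series converges.

converges


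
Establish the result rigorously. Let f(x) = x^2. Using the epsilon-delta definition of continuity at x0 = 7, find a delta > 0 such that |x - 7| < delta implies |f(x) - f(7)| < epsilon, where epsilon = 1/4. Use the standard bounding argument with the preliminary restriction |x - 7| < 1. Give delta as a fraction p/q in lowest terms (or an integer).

Factor: |x^2 - (7)^2| = |x - 7| * |x + 7|.
Impose |x - 7| < 1 first. Then |x + 7| = |(x - 7) + 2*(7)| <= |x - 7| + 2*|7| < 1 + 14 = 15.
So |x^2 - (7)^2| < delta * 15.
We need delta * 15 <= 1/4, i.e. delta <= 1/4/15 = 1/60.
Since 1/60 < 1, this is tighter than 1; take delta = 1/60.
So delta = 1/60 works.

1/60


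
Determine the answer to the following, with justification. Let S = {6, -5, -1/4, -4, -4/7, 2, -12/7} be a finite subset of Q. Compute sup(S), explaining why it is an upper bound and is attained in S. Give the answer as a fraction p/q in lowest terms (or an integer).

S is finite, so sup(S) = max(S).
Sorted decreasing:
6, 2, -1/4, -4/7, -12/7, -4, -5
The extremum is 6.
For every x in S, x <= 6. And 6 is in S, so it is attained.
Therefore sup(S) = 6.

6


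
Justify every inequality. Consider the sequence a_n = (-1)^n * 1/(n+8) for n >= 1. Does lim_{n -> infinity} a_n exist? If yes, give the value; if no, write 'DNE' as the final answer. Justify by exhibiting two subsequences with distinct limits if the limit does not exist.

Examine the behaviour of a_n along subsequences.
Even-n subsequence a_{2k} = 1/(2k+8) -> 0. Odd-n subsequence a_{2k+1} = -1/(2k+9) -> 0. Both tend to 0, which suggests the limit is 0; verify directly.
|a_n - 0| = 1/(n+8) < 1/n for every n >= 1.
Given epsilon > 0, choose a positive integer N > 1/epsilon. Then for all n >= N, |a_n| < 1/n <= 1/N < epsilon.
So by the definition of the limit, lim a_n exists and equals 0.

0


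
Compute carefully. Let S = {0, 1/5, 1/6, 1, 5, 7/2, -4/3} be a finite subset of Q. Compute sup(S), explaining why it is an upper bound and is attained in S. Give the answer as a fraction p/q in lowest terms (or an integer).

S is finite, so sup(S) = max(S).
Sorted decreasing:
5, 7/2, 1, 1/5, 1/6, 0, -4/3
The extremum is 5.
For every x in S, x <= 5. And 5 is in S, so it is attained.
Therefore sup(S) = 5.

5


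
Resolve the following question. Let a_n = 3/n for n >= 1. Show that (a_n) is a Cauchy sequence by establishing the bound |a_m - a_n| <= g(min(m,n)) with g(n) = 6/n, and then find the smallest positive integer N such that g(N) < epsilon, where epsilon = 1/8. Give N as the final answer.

For any m, n >= 1, by the triangle inequality:
|a_m - a_n| = |3/m - 3/n| <= 3*1/m + 3*1/n <= 6/min(m,n).
So g(n) = 6/n bounds the Cauchy difference. Since g(n) -> 0, (a_n) is Cauchy.
Now solve g(N) < 1/8: 6/N < 1/8 <=> N > 6 / (1/8) = 48.
The smallest integer strictly greater than 48 is N = 49.
Check: g(49) = 6/49 = 6/49 < 1/8; g(48) = 1/8 >= 1/8. So N = 49.

49


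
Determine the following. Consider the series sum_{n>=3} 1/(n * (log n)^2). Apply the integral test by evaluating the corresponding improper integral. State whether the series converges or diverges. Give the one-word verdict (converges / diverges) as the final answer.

Let f(x) = 1/(x*log(x)^2). Then f is positive, continuous, and decreasing on [3, infinity), so the integral test applies.
Compute the improper integral int_{3}^infinity f(x) dx:
  antiderivative F(x) = -1/log(x).
  F(x) -> 0 as x -> infinity.  int = 0 - F(3) = 1/log(3) < infinity. By the integral test, the series converges.

converges


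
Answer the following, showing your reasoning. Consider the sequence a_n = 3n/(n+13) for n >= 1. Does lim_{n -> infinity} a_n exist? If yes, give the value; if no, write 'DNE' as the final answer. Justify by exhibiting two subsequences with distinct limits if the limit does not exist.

Examine the behaviour of a_n along subsequences.
Even-n subsequence a_{2k} = 3(2k)/(2k+13) -> 3. Odd-n subsequence a_{2k+1} = 3(2k+1)/(2k+14) -> 3. Both tend to 3, which suggests the limit is 3; verify directly.
|a_n - 3| = |3n - 3(n+13)| / (n+13) = 39/(n+13) < 39/n for every n >= 1.
Given epsilon > 0, choose a positive integer N > 39/epsilon. Then for all n >= N, |a_n - 3| < 39/n <= 39/N < epsilon.
So by the definition of the limit, lim a_n exists and equals 3.

3


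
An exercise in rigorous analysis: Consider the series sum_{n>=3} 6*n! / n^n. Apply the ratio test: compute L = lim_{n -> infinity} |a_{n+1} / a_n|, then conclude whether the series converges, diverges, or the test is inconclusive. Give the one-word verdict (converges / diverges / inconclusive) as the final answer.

Let a_n denote the general term. Form the ratio a_{n+1}/a_n and simplify:
a_{n+1}/a_n = (n/(n + 1))^n
Take the limit as n -> infinity: L = exp(-1).
Since L = exp(-1) < 1, the ratio test implies the series converges.

converges


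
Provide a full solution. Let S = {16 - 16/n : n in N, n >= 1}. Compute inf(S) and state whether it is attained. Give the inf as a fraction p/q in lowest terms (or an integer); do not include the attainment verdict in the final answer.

Analysis:
- Values: 0, 8, 32/3, 12, ... strictly increasing.
- Minimum is 0 (n=1); inf = 0 (attained).
- 16 - 16/n -> 16 from below; sup = 16, not attained.
Conclusion: inf(S) = 0, attained in S.

0


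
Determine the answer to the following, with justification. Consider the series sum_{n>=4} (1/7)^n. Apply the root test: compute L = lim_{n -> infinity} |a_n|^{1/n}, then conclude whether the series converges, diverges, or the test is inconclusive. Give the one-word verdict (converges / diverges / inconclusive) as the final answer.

Let a_n denote the general term. Form |a_n|^(1/n) and simplify:
|a_n|^(1/n) = 1/7
Take the limit as n -> infinity: L = 1/7.
Since L = 1/7 < 1, the root test implies convergence.

converges


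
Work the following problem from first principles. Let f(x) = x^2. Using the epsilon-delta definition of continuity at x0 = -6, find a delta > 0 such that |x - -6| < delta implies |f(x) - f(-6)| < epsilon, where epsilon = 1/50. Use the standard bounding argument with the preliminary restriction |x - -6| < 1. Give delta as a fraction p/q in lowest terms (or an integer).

Factor: |x^2 - (-6)^2| = |x - -6| * |x + -6|.
Impose |x - -6| < 1 first. Then |x + -6| = |(x - -6) + 2*(-6)| <= |x - -6| + 2*|-6| < 1 + 12 = 13.
So |x^2 - (-6)^2| < delta * 13.
We need delta * 13 <= 1/50, i.e. delta <= 1/50/13 = 1/650.
Since 1/650 < 1, this is tighter than 1; take delta = 1/650.
So delta = 1/650 works.

1/650


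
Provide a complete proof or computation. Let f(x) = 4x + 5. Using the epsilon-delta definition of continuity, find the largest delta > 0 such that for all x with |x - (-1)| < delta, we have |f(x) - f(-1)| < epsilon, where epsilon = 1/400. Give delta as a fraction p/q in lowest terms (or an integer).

We compute f(-1) = 4*(-1) + 5 = 1.
|f(x) - f(-1)| = |4x + 5 - (1)| = |4(x - (-1))| = 4|x - (-1)|.
We need 4|x - (-1)| < 1/400, i.e. |x - (-1)| < 1/400 / 4 = 1/1600.
So any delta <= 1/1600 works. Conversely, if delta > 1/1600, then x = -1 + 1/1600 satisfies |x - (-1)| = 1/1600 < delta but |f(x) - f(-1)| = 4 * 1/1600 = 1/400, which is not < 1/400; so no larger delta works.
Hence the largest such delta is 1/1600.

1/1600


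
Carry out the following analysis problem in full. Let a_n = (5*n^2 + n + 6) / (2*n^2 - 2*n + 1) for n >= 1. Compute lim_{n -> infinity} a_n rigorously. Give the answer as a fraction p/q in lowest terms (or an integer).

Divide numerator and denominator by n^2, the highest power:
numerator / n^2 = 5 + 1/n + 6/n^2
denominator / n^2 = 2 - 2/n + n^(-2)
As n -> infinity, all terms of the form c/n^k (k >= 1) tend to 0.
So numerator / n^2 -> 5 and denominator / n^2 -> 2.
Therefore lim a_n = 5/2.

5/2


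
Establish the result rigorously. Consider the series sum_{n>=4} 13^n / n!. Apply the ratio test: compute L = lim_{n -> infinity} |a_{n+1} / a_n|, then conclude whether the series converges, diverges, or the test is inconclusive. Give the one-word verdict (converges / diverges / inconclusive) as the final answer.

Let a_n denote the general term. Form the ratio a_{n+1}/a_n and simplify:
a_{n+1}/a_n = 13/(n + 1)
Take the limit as n -> infinity: L = 0.
Since L = 0 < 1, the ratio test implies the series converges.

converges


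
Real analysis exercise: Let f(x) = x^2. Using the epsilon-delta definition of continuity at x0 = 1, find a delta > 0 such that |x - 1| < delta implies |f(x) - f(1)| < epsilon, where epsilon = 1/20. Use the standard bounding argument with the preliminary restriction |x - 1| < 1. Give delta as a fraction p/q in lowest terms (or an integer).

Factor: |x^2 - (1)^2| = |x - 1| * |x + 1|.
Impose |x - 1| < 1 first. Then |x + 1| = |(x - 1) + 2*(1)| <= |x - 1| + 2*|1| < 1 + 2 = 3.
So |x^2 - (1)^2| < delta * 3.
We need delta * 3 <= 1/20, i.e. delta <= 1/20/3 = 1/60.
Since 1/60 < 1, this is tighter than 1; take delta = 1/60.
So delta = 1/60 works.

1/60


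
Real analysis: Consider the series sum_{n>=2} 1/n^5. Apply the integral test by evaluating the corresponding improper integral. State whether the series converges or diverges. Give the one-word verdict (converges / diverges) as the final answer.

Let f(x) = x^(-5). Then f is positive, continuous, and decreasing on [2, infinity), so the integral test applies.
Compute the improper integral int_{2}^infinity f(x) dx:
  antiderivative F(x) = -1/(4*x^4).
  As x -> infinity, F(x) -> 0 (since p = 5 > 1).
  So int = F(infinity) - F(2) = 0 - (-1/64) = 1/64.
  Finite, so by the integral test, the series converges.

converges


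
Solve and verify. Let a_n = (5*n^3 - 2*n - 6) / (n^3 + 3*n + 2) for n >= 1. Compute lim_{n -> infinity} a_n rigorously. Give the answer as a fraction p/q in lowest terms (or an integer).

Divide numerator and denominator by n^3, the highest power:
numerator / n^3 = 5 - 2/n^2 - 6/n^3
denominator / n^3 = 1 + 3/n^2 + 2/n^3
As n -> infinity, all terms of the form c/n^k (k >= 1) tend to 0.
So numerator / n^3 -> 5 and denominator / n^3 -> 1.
Therefore lim a_n = 5.

5


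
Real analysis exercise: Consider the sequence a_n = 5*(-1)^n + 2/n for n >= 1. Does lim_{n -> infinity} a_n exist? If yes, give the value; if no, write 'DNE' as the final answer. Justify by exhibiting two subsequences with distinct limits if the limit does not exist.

Examine the behaviour of a_n along subsequences.
a_{2k} = 5 + 2/(2k) -> 5. a_{2k+1} = -5 + 2/(2k+1) -> -5.
Since these two subsequential limits are 5 and -5, distinct, the full sequence cannot converge (a convergent sequence has all subsequences tending to the same limit). So lim a_n does not exist.

DNE


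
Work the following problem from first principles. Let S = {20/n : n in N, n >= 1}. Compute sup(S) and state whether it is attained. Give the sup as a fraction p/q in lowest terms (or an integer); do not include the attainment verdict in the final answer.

Analysis:
- Values: 20, 10, 20/3, 5, ... strictly decreasing.
- The maximum is 20 (n=1); sup = 20 (attained).
- The set is bounded below by 0; 20/n -> 0 so 0 is the greatest lower bound.
- 0 is not in the set, so inf = 0 is not attained.
Conclusion: sup(S) = 20, attained in S.

20


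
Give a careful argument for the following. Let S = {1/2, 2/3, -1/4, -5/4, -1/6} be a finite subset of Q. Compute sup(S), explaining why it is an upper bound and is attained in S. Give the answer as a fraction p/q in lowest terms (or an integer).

S is finite, so sup(S) = max(S).
Sorted decreasing:
2/3, 1/2, -1/6, -1/4, -5/4
The extremum is 2/3.
For every x in S, x <= 2/3. And 2/3 is in S, so it is attained.
Therefore sup(S) = 2/3.

2/3


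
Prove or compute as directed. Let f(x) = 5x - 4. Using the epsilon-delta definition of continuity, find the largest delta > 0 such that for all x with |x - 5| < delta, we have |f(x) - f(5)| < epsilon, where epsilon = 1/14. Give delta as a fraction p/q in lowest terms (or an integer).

We compute f(5) = 5*(5) - 4 = 21.
|f(x) - f(5)| = |5x - 4 - (21)| = |5(x - 5)| = 5|x - 5|.
We need 5|x - 5| < 1/14, i.e. |x - 5| < 1/14 / 5 = 1/70.
So any delta <= 1/70 works. Conversely, if delta > 1/70, then x = 5 + 1/70 satisfies |x - 5| = 1/70 < delta but |f(x) - f(5)| = 5 * 1/70 = 1/14, which is not < 1/14; so no larger delta works.
Hence the largest such delta is 1/70.

1/70


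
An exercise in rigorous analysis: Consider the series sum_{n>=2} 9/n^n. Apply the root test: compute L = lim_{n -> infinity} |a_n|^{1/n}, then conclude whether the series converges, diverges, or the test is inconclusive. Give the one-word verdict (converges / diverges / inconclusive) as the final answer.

Let a_n denote the general term. Form |a_n|^(1/n) and simplify:
|a_n|^(1/n) = 3^(2/n)/n
Take the limit as n -> infinity: L = 0.
Since L = 0 < 1, the root test implies convergence.

converges


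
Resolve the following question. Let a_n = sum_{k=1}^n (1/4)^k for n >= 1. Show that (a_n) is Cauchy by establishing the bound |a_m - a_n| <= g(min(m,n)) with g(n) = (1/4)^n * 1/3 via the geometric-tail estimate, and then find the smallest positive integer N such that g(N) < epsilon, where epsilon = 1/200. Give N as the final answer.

For m > n >= 1: |a_m - a_n| = sum_{k=n+1}^m (1/4)^k < sum_{k=n+1}^infinity (1/4)^k = (1/4)^(n+1) / (1 - 1/4) = (1/4)^n * (1/4) * (4/3) = (1/4)^n * 1/3.
So g(n) = (1/4)^n / 3. Since g(n) -> 0, (a_n) is Cauchy.
Now solve g(N) < 1/200: (1/4)^N / 3 < 1/200 <=> 4^N > 1 / (3 * 1/200) = 200/3.
Check powers of 4: 4^3 = 64 <= 200/3, 4^4 = 256 > 200/3.
So the smallest such N is 4. Check: g(4) = 1/(3 * 256) = 1/768 < 1/200.

4


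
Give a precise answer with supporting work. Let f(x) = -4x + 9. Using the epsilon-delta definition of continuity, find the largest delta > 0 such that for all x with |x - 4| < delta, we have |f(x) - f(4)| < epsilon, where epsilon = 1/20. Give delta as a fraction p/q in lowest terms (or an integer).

We compute f(4) = -4*(4) + 9 = -7.
|f(x) - f(4)| = |-4x + 9 - (-7)| = |-4(x - 4)| = 4|x - 4|.
We need 4|x - 4| < 1/20, i.e. |x - 4| < 1/20 / 4 = 1/80.
So any delta <= 1/80 works. Conversely, if delta > 1/80, then x = 4 + 1/80 satisfies |x - 4| = 1/80 < delta but |f(x) - f(4)| = 4 * 1/80 = 1/20, which is not < 1/20; so no larger delta works.
Hence the largest such delta is 1/80.

1/80


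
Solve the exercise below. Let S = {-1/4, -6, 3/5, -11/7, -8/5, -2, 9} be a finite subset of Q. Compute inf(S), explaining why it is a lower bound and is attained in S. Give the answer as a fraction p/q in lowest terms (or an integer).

S is finite, so inf(S) = min(S).
Sorted increasing:
-6, -2, -8/5, -11/7, -1/4, 3/5, 9
The extremum is -6.
For every x in S, x >= -6. And -6 is in S, so it is attained.
Therefore inf(S) = -6.

-6


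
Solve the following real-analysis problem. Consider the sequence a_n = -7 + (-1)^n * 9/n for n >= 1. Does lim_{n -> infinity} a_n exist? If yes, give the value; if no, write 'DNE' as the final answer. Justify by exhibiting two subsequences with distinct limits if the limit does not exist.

Examine the behaviour of a_n along subsequences.
Even-n subsequence a_{2k} = -7 + 9/(2k) -> -7. Odd-n subsequence a_{2k+1} = -7 - 9/(2k+1) -> -7. Both tend to -7, which suggests the limit is -7; verify directly.
|a_n - (-7)| = |(-1)^n * 9/n| = 9/n for every n >= 1.
Given epsilon > 0, choose a positive integer N > 9/epsilon. Then for all n >= N, |a_n - (-7)| = 9/n <= 9/N < epsilon.
So by the definition of the limit, lim a_n exists and equals -7.

-7


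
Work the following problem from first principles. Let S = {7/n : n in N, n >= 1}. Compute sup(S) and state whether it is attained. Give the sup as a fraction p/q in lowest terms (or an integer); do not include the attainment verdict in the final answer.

Analysis:
- Values: 7, 7/2, 7/3, 7/4, ... strictly decreasing.
- The maximum is 7 (n=1); sup = 7 (attained).
- The set is bounded below by 0; 7/n -> 0 so 0 is the greatest lower bound.
- 0 is not in the set, so inf = 0 is not attained.
Conclusion: sup(S) = 7, attained in S.

7


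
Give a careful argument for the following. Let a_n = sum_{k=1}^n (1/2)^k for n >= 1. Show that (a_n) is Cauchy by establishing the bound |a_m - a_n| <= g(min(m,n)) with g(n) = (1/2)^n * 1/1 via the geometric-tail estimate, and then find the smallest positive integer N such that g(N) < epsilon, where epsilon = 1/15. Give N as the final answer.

For m > n >= 1: |a_m - a_n| = sum_{k=n+1}^m (1/2)^k < sum_{k=n+1}^infinity (1/2)^k = (1/2)^(n+1) / (1 - 1/2) = (1/2)^n * (1/2) * (2/1) = (1/2)^n * 1/1.
So g(n) = (1/2)^n / 1. Since g(n) -> 0, (a_n) is Cauchy.
Now solve g(N) < 1/15: (1/2)^N / 1 < 1/15 <=> 2^N > 1 / (1 * 1/15) = 15.
Check powers of 2: 2^3 = 8 <= 15, 2^4 = 16 > 15.
So the smallest such N is 4. Check: g(4) = 1/(1 * 16) = 1/16 < 1/15.

4


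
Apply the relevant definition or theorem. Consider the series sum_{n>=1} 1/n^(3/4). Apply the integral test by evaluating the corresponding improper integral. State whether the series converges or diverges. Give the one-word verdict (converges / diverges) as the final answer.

Let f(x) = x^(-3/4). Then f is positive, continuous, and decreasing on [1, infinity), so the integral test applies.
Compute the improper integral int_{1}^infinity f(x) dx:
  antiderivative F(x) = 4*x^(1/4).
  As x -> infinity, F(x) -> infinity (since p = 3/4 < 1).
  So the integral diverges. By the integral test, the series diverges.

diverges


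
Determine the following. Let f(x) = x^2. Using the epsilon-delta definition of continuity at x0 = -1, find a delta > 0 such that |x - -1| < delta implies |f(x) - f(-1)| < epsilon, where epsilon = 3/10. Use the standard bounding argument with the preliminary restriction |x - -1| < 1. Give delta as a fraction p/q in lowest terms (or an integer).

Factor: |x^2 - (-1)^2| = |x - -1| * |x + -1|.
Impose |x - -1| < 1 first. Then |x + -1| = |(x - -1) + 2*(-1)| <= |x - -1| + 2*|-1| < 1 + 2 = 3.
So |x^2 - (-1)^2| < delta * 3.
We need delta * 3 <= 3/10, i.e. delta <= 3/10/3 = 1/10.
Since 1/10 < 1, this is tighter than 1; take delta = 1/10.
So delta = 1/10 works.

1/10


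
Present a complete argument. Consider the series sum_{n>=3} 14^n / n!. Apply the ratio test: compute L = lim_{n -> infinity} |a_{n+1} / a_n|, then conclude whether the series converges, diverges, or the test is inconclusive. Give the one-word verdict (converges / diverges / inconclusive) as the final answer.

Let a_n denote the general term. Form the ratio a_{n+1}/a_n and simplify:
a_{n+1}/a_n = 14/(n + 1)
Take the limit as n -> infinity: L = 0.
Since L = 0 < 1, the ratio test implies the series converges.

converges


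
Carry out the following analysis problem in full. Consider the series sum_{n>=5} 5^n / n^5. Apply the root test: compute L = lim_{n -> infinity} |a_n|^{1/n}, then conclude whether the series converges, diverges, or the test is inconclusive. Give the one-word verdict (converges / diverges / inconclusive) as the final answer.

Let a_n denote the general term. Form |a_n|^(1/n) and simplify:
|a_n|^(1/n) = 5/n^(5/n)
Take the limit as n -> infinity: L = 5.
Since L = 5 > 1, the root test implies divergence.

diverges


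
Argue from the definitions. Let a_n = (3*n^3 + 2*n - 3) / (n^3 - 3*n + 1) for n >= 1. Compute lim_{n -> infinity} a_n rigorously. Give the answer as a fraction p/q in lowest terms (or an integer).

Divide numerator and denominator by n^3, the highest power:
numerator / n^3 = 3 + 2/n^2 - 3/n^3
denominator / n^3 = 1 - 3/n^2 + n^(-3)
As n -> infinity, all terms of the form c/n^k (k >= 1) tend to 0.
So numerator / n^3 -> 3 and denominator / n^3 -> 1.
Therefore lim a_n = 3.

3


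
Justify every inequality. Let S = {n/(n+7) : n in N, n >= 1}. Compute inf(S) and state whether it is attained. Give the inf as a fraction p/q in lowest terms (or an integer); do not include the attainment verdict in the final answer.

Analysis:
- Values: 1/8, 2/9, 3/10, 4/11, ... strictly increasing.
- Minimum is 1/8 (n=1); inf = 1/8 (attained).
- n/(n+7) = 1 - 7/(n+7) -> 1 from below as n -> infinity, and never equals 1.
- So sup = 1 (not attained).
Conclusion: inf(S) = 1/8, attained in S.

1/8


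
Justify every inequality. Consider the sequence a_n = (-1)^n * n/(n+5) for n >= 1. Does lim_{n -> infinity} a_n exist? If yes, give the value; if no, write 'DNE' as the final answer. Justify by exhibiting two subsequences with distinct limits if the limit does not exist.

Examine the behaviour of a_n along subsequences.
a_{2k} = 2k/(2k+5) -> 1. a_{2k+1} = -(2k+1)/(2k+6) -> -1.
Since these two subsequential limits are 1 and -1, distinct, the full sequence cannot converge (a convergent sequence has all subsequences tending to the same limit). So lim a_n does not exist.

DNE


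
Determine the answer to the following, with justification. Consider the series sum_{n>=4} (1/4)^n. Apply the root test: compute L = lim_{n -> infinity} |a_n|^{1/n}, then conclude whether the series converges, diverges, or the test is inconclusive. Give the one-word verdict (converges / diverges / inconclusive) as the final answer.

Let a_n denote the general term. Form |a_n|^(1/n) and simplify:
|a_n|^(1/n) = 1/4
Take the limit as n -> infinity: L = 1/4.
Since L = 1/4 < 1, the root test implies convergence.

converges


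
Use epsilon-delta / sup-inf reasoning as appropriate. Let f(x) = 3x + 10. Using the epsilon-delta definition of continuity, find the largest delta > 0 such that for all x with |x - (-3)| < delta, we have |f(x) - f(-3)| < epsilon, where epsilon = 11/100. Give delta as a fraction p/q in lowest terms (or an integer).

We compute f(-3) = 3*(-3) + 10 = 1.
|f(x) - f(-3)| = |3x + 10 - (1)| = |3(x - (-3))| = 3|x - (-3)|.
We need 3|x - (-3)| < 11/100, i.e. |x - (-3)| < 11/100 / 3 = 11/300.
So any delta <= 11/300 works. Conversely, if delta > 11/300, then x = -3 + 11/300 satisfies |x - (-3)| = 11/300 < delta but |f(x) - f(-3)| = 3 * 11/300 = 11/100, which is not < 11/100; so no larger delta works.
Hence the largest such delta is 11/300.

11/300


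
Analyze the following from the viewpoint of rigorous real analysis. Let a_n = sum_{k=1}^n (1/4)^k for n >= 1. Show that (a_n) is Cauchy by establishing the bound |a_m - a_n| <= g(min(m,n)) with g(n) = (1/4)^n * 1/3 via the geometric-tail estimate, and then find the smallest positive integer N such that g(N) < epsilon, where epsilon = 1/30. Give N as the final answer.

For m > n >= 1: |a_m - a_n| = sum_{k=n+1}^m (1/4)^k < sum_{k=n+1}^infinity (1/4)^k = (1/4)^(n+1) / (1 - 1/4) = (1/4)^n * (1/4) * (4/3) = (1/4)^n * 1/3.
So g(n) = (1/4)^n / 3. Since g(n) -> 0, (a_n) is Cauchy.
Now solve g(N) < 1/30: (1/4)^N / 3 < 1/30 <=> 4^N > 1 / (3 * 1/30) = 10.
Check powers of 4: 4^1 = 4 <= 10, 4^2 = 16 > 10.
So the smallest such N is 2. Check: g(2) = 1/(3 * 16) = 1/48 < 1/30.

2


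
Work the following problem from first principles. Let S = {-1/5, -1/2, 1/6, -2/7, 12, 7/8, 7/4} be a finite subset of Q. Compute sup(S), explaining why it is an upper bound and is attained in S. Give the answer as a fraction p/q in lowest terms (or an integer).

S is finite, so sup(S) = max(S).
Sorted decreasing:
12, 7/4, 7/8, 1/6, -1/5, -2/7, -1/2
The extremum is 12.
For every x in S, x <= 12. And 12 is in S, so it is attained.
Therefore sup(S) = 12.

12


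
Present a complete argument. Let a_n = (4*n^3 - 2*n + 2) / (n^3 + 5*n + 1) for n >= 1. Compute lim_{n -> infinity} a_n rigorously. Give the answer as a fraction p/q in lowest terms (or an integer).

Divide numerator and denominator by n^3, the highest power:
numerator / n^3 = 4 - 2/n^2 + 2/n^3
denominator / n^3 = 1 + 5/n^2 + n^(-3)
As n -> infinity, all terms of the form c/n^k (k >= 1) tend to 0.
So numerator / n^3 -> 4 and denominator / n^3 -> 1.
Therefore lim a_n = 4.

4


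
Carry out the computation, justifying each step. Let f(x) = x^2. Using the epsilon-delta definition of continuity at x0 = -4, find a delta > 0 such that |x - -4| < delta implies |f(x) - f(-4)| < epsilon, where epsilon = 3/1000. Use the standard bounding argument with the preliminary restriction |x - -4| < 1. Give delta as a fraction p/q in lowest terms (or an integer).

Factor: |x^2 - (-4)^2| = |x - -4| * |x + -4|.
Impose |x - -4| < 1 first. Then |x + -4| = |(x - -4) + 2*(-4)| <= |x - -4| + 2*|-4| < 1 + 8 = 9.
So |x^2 - (-4)^2| < delta * 9.
We need delta * 9 <= 3/1000, i.e. delta <= 3/1000/9 = 1/3000.
Since 1/3000 < 1, this is tighter than 1; take delta = 1/3000.
So delta = 1/3000 works.

1/3000


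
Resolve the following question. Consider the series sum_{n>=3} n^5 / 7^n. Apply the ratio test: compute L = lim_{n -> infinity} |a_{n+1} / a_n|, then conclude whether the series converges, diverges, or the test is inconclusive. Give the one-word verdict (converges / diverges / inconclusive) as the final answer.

Let a_n denote the general term. Form the ratio a_{n+1}/a_n and simplify:
a_{n+1}/a_n = (n + 1)^5/(7*n^5)
Take the limit as n -> infinity: L = 1/7.
Since L = 1/7 < 1, the ratio test implies the series converges.

converges


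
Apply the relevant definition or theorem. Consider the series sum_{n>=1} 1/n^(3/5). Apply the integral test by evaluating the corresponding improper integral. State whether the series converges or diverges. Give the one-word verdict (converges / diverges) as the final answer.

Let f(x) = x^(-3/5). Then f is positive, continuous, and decreasing on [1, infinity), so the integral test applies.
Compute the improper integral int_{1}^infinity f(x) dx:
  antiderivative F(x) = 5*x^(2/5)/2.
  As x -> infinity, F(x) -> infinity (since p = 3/5 < 1).
  So the integral diverges. By the integral test, the series diverges.

diverges


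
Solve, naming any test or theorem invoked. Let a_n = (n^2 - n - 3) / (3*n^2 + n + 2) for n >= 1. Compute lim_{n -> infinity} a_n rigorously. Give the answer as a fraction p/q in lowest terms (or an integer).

Divide numerator and denominator by n^2, the highest power:
numerator / n^2 = 1 - 1/n - 3/n^2
denominator / n^2 = 3 + 1/n + 2/n^2
As n -> infinity, all terms of the form c/n^k (k >= 1) tend to 0.
So numerator / n^2 -> 1 and denominator / n^2 -> 3.
Therefore lim a_n = 1/3.

1/3


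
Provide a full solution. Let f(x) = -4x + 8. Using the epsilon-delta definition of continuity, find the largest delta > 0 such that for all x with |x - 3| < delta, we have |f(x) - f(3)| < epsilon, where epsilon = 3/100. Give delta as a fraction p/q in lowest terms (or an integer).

We compute f(3) = -4*(3) + 8 = -4.
|f(x) - f(3)| = |-4x + 8 - (-4)| = |-4(x - 3)| = 4|x - 3|.
We need 4|x - 3| < 3/100, i.e. |x - 3| < 3/100 / 4 = 3/400.
So any delta <= 3/400 works. Conversely, if delta > 3/400, then x = 3 + 3/400 satisfies |x - 3| = 3/400 < delta but |f(x) - f(3)| = 4 * 3/400 = 3/100, which is not < 3/100; so no larger delta works.
Hence the largest such delta is 3/400.

3/400


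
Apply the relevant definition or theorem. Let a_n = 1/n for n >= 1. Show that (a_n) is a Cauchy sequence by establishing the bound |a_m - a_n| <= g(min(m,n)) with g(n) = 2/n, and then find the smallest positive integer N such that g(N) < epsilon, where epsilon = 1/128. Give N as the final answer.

For any m, n >= 1, by the triangle inequality:
|a_m - a_n| = |1/m - 1/n| <= 1/m + 1/n <= 2/min(m,n).
So g(n) = 2/n bounds the Cauchy difference. Since g(n) -> 0, (a_n) is Cauchy.
Now solve g(N) < 1/128: 2/N < 1/128 <=> N > 2 / (1/128) = 256.
The smallest integer strictly greater than 256 is N = 257.
Check: g(257) = 2/257 = 2/257 < 1/128; g(256) = 1/128 >= 1/128. So N = 257.

257


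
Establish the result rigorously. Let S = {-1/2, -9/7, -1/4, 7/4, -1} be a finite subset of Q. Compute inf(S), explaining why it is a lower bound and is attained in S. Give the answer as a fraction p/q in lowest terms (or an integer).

S is finite, so inf(S) = min(S).
Sorted increasing:
-9/7, -1, -1/2, -1/4, 7/4
The extremum is -9/7.
For every x in S, x >= -9/7. And -9/7 is in S, so it is attained.
Therefore inf(S) = -9/7.

-9/7


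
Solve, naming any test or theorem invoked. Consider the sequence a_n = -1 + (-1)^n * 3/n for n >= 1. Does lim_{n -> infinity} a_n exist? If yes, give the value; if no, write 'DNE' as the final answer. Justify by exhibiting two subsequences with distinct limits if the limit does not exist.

Examine the behaviour of a_n along subsequences.
Even-n subsequence a_{2k} = -1 + 3/(2k) -> -1. Odd-n subsequence a_{2k+1} = -1 - 3/(2k+1) -> -1. Both tend to -1, which suggests the limit is -1; verify directly.
|a_n - (-1)| = |(-1)^n * 3/n| = 3/n for every n >= 1.
Given epsilon > 0, choose a positive integer N > 3/epsilon. Then for all n >= N, |a_n - (-1)| = 3/n <= 3/N < epsilon.
So by the definition of the limit, lim a_n exists and equals -1.

-1


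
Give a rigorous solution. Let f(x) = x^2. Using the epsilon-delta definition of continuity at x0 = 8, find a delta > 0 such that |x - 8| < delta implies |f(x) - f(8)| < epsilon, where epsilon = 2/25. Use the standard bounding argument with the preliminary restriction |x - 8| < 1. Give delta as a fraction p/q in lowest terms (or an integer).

Factor: |x^2 - (8)^2| = |x - 8| * |x + 8|.
Impose |x - 8| < 1 first. Then |x + 8| = |(x - 8) + 2*(8)| <= |x - 8| + 2*|8| < 1 + 16 = 17.
So |x^2 - (8)^2| < delta * 17.
We need delta * 17 <= 2/25, i.e. delta <= 2/25/17 = 2/425.
Since 2/425 < 1, this is tighter than 1; take delta = 2/425.
So delta = 2/425 works.

2/425


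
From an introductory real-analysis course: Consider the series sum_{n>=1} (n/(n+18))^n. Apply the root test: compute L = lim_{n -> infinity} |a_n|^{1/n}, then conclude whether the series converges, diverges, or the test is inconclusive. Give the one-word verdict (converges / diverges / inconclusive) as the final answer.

Let a_n denote the general term. Form |a_n|^(1/n) and simplify:
|a_n|^(1/n) = n/(n + 18)
Take the limit as n -> infinity: L = 1.
Since L = 1, the root test is inconclusive. (In fact a_n = (n/(n+18))^n -> e^(-18) != 0, so the nth-term test shows divergence; but the root test itself gives no conclusion.)

inconclusive


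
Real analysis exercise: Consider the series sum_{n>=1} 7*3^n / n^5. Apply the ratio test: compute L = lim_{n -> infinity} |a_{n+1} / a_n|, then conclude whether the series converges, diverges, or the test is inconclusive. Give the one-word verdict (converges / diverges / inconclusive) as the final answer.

Let a_n denote the general term. Form the ratio a_{n+1}/a_n and simplify:
a_{n+1}/a_n = 3*n^5/(n + 1)^5
Take the limit as n -> infinity: L = 3.
Since L = 3 > 1 (or L = infinity), the ratio test implies the series diverges.

diverges


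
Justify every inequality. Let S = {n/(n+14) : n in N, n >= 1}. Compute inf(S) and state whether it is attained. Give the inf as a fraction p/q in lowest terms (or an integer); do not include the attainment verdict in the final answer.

Analysis:
- Values: 1/15, 1/8, 3/17, 2/9, ... strictly increasing.
- Minimum is 1/15 (n=1); inf = 1/15 (attained).
- n/(n+14) = 1 - 14/(n+14) -> 1 from below as n -> infinity, and never equals 1.
- So sup = 1 (not attained).
Conclusion: inf(S) = 1/15, attained in S.

1/15


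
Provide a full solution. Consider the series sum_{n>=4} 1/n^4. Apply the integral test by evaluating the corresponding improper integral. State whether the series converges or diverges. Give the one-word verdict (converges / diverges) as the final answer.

Let f(x) = x^(-4). Then f is positive, continuous, and decreasing on [4, infinity), so the integral test applies.
Compute the improper integral int_{4}^infinity f(x) dx:
  antiderivative F(x) = -1/(3*x^3).
  As x -> infinity, F(x) -> 0 (since p = 4 > 1).
  So int = F(infinity) - F(4) = 0 - (-1/192) = 1/192.
  Finite, so by the integral test, the series converges.

converges


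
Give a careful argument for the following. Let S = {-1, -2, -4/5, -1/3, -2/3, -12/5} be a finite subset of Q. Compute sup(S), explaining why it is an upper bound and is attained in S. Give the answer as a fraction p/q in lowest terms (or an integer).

S is finite, so sup(S) = max(S).
Sorted decreasing:
-1/3, -2/3, -4/5, -1, -2, -12/5
The extremum is -1/3.
For every x in S, x <= -1/3. And -1/3 is in S, so it is attained.
Therefore sup(S) = -1/3.

-1/3


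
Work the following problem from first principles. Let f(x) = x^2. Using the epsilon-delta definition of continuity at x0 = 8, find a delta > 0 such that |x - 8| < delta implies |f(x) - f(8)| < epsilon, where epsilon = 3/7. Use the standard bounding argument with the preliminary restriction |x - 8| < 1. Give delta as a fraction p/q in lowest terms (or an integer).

Factor: |x^2 - (8)^2| = |x - 8| * |x + 8|.
Impose |x - 8| < 1 first. Then |x + 8| = |(x - 8) + 2*(8)| <= |x - 8| + 2*|8| < 1 + 16 = 17.
So |x^2 - (8)^2| < delta * 17.
We need delta * 17 <= 3/7, i.e. delta <= 3/7/17 = 3/119.
Since 3/119 < 1, this is tighter than 1; take delta = 3/119.
So delta = 3/119 works.

3/119


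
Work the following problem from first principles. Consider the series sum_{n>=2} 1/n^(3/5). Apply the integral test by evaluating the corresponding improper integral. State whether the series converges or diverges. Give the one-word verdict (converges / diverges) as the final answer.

Let f(x) = x^(-3/5). Then f is positive, continuous, and decreasing on [2, infinity), so the integral test applies.
Compute the improper integral int_{2}^infinity f(x) dx:
  antiderivative F(x) = 5*x^(2/5)/2.
  As x -> infinity, F(x) -> infinity (since p = 3/5 < 1).
  So the integral diverges. By the integral test, the series diverges.

diverges


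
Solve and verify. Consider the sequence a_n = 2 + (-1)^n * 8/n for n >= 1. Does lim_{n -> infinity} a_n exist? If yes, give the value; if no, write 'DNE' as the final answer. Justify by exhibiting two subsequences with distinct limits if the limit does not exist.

Examine the behaviour of a_n along subsequences.
Even-n subsequence a_{2k} = 2 + 8/(2k) -> 2. Odd-n subsequence a_{2k+1} = 2 - 8/(2k+1) -> 2. Both tend to 2, which suggests the limit is 2; verify directly.
|a_n - 2| = |(-1)^n * 8/n| = 8/n for every n >= 1.
Given epsilon > 0, choose a positive integer N > 8/epsilon. Then for all n >= N, |a_n - 2| = 8/n <= 8/N < epsilon.
So by the definition of the limit, lim a_n exists and equals 2.

2


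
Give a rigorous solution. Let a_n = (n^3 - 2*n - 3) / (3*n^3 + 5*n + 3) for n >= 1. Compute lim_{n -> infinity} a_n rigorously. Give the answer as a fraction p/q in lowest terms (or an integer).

Divide numerator and denominator by n^3, the highest power:
numerator / n^3 = 1 - 2/n^2 - 3/n^3
denominator / n^3 = 3 + 5/n^2 + 3/n^3
As n -> infinity, all terms of the form c/n^k (k >= 1) tend to 0.
So numerator / n^3 -> 1 and denominator / n^3 -> 3.
Therefore lim a_n = 1/3.

1/3


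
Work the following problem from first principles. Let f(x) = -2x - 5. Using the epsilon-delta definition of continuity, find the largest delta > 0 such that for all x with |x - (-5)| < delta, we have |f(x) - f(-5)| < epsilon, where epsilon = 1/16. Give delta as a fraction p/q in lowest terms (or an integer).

We compute f(-5) = -2*(-5) - 5 = 5.
|f(x) - f(-5)| = |-2x - 5 - (5)| = |-2(x - (-5))| = 2|x - (-5)|.
We need 2|x - (-5)| < 1/16, i.e. |x - (-5)| < 1/16 / 2 = 1/32.
So any delta <= 1/32 works. Conversely, if delta > 1/32, then x = -5 + 1/32 satisfies |x - (-5)| = 1/32 < delta but |f(x) - f(-5)| = 2 * 1/32 = 1/16, which is not < 1/16; so no larger delta works.
Hence the largest such delta is 1/32.

1/32


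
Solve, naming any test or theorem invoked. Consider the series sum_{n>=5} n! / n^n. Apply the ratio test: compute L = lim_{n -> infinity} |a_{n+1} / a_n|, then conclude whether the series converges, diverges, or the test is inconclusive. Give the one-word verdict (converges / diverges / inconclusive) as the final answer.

Let a_n denote the general term. Form the ratio a_{n+1}/a_n and simplify:
a_{n+1}/a_n = (n/(n + 1))^n
Take the limit as n -> infinity: L = exp(-1).
Since L = exp(-1) < 1, the ratio test implies the series converges.

converges


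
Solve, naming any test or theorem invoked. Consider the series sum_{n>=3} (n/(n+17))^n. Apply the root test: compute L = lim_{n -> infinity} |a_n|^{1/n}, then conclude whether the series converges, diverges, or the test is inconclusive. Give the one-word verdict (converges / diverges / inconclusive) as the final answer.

Let a_n denote the general term. Form |a_n|^(1/n) and simplify:
|a_n|^(1/n) = n/(n + 17)
Take the limit as n -> infinity: L = 1.
Since L = 1, the root test is inconclusive. (In fact a_n = (n/(n+17))^n -> e^(-17) != 0, so the nth-term test shows divergence; but the root test itself gives no conclusion.)

inconclusive


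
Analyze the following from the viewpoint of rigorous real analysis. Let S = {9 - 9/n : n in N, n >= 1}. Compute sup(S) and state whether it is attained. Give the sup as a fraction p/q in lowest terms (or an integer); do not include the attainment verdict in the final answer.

Analysis:
- Values: 0, 9/2, 6, 27/4, ... strictly increasing.
- Minimum is 0 (n=1); inf = 0 (attained).
- 9 - 9/n -> 9 from below; sup = 9, not attained.
Conclusion: sup(S) = 9, not attained in S.

9
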